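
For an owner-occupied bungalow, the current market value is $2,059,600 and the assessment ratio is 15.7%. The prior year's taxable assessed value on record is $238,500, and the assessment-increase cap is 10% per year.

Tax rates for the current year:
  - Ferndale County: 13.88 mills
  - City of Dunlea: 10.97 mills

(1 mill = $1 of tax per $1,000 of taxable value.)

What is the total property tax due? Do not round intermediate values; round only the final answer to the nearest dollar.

$6,519

Uncapped assessed value = $2,059,600 × 0.157 = $323,357.2
Cap limit = $238,500 × 1.1 = $262,350
Taxable assessed value = min($323,357.2, $262,350) = $262,350 (cap binds)
Ferndale County: $262,350 × 0.01388 = $3,641.418
City of Dunlea: $262,350 × 0.01097 = $2,877.9795
Total = $6,519.3975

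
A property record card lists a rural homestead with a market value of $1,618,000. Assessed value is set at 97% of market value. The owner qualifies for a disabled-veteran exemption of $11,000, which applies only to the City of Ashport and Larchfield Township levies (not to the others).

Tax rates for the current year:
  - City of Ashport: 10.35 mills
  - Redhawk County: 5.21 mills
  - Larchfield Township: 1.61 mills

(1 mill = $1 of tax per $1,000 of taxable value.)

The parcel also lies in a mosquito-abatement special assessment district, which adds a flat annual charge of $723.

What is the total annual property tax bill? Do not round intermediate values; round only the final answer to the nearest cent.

$27,539.07

Assessed value = $1,618,000 × 0.97 = $1,569,460
City of Ashport: ($1,569,460 − $11,000) × 0.01035 = $1,558,460 × 0.01035 = $16,130.061
Redhawk County: $1,569,460 × 0.00521 = $8,176.8866
Larchfield Township: ($1,569,460 − $11,000) × 0.00161 = $1,558,460 × 0.00161 = $2,509.1206
Levies subtotal = $26,816.0682
Total = $26,816.0682 + $723 = $27,539.0682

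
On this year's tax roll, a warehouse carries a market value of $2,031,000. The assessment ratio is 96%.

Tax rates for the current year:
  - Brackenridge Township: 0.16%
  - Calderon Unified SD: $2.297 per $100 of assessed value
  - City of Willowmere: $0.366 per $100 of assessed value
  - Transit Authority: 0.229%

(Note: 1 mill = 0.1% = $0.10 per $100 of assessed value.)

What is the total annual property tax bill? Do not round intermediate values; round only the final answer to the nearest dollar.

Assessed value = $2,031,000 × 0.96 = $1,949,760
Brackenridge Township: $1,949,760 × 0.0016 = $3,119.616
Calderon Unified SD: $1,949,760 × 0.02297 = $44,785.9872
City of Willowmere: $1,949,760 × 0.00366 = $7,136.1216
Transit Authority: $1,949,760 × 0.00229 = $4,464.9504
Total = $59,506.6752

$59,507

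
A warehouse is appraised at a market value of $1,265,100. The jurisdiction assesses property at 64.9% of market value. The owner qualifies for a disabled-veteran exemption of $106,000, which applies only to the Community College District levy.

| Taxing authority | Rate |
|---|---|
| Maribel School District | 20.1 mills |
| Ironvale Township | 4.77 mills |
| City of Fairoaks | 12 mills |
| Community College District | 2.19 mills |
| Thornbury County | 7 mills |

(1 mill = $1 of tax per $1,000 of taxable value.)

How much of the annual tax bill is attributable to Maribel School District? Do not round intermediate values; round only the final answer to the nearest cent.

Assessed value = $1,265,100 × 0.649 = $821,049.9
Maribel School District taxable value = $821,049.9 (exemption does not apply)
Maribel School District levy = $821,049.9 × 0.0201 = $16,503.10299

$16,503.10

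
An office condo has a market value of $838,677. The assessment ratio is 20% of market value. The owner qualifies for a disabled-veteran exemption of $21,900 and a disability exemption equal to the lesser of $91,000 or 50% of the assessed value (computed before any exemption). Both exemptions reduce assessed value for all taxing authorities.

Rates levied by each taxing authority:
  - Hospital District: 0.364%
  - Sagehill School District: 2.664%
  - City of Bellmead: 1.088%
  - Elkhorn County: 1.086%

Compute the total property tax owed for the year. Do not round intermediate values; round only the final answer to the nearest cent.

$3,223.56

Assessed value = $838,677 × 0.2 = $167,735.4
Disability exemption = min($91,000, 50% × $167,735.4) = min($91,000, $83,867.7) = $83,867.7 (percentage binds)
Taxable value = $167,735.4 − $21,900 − $83,867.7 = $61,967.7
Hospital District: $61,967.7 × 0.00364 = $225.562428
Sagehill School District: $61,967.7 × 0.02664 = $1,650.819528
City of Bellmead: $61,967.7 × 0.01088 = $674.208576
Elkhorn County: $61,967.7 × 0.01086 = $672.969222
Total = $3,223.559754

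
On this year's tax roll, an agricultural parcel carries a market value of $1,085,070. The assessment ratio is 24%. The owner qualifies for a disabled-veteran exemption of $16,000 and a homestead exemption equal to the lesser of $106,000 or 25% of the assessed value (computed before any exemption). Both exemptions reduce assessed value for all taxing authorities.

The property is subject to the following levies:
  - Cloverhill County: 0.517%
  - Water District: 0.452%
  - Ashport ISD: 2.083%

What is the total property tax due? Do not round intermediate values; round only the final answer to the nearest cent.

$5,472.62

Assessed value = $1,085,070 × 0.24 = $260,416.8
Homestead exemption = min($106,000, 25% × $260,416.8) = min($106,000, $65,104.2) = $65,104.2 (percentage binds)
Taxable value = $260,416.8 − $16,000 − $65,104.2 = $179,312.6
Cloverhill County: $179,312.6 × 0.00517 = $927.046142
Water District: $179,312.6 × 0.00452 = $810.492952
Ashport ISD: $179,312.6 × 0.02083 = $3,735.081458
Total = $5,472.620552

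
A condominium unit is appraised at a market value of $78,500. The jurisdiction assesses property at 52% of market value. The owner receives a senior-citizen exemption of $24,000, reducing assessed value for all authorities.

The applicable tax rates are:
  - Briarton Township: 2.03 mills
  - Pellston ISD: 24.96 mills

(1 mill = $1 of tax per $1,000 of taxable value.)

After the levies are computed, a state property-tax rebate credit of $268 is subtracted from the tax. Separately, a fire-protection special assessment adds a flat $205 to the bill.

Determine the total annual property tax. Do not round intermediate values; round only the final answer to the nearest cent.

Assessed value = $78,500 × 0.52 = $40,820
Taxable value = $40,820 − $24,000 = $16,820
Briarton Township: $16,820 × 0.00203 = $34.1446
Pellston ISD: $16,820 × 0.02496 = $419.8272
Levies subtotal = $453.9718
After credit = $453.9718 − $268 = $185.9718
Total = $185.9718 + $205 = $390.9718

$390.97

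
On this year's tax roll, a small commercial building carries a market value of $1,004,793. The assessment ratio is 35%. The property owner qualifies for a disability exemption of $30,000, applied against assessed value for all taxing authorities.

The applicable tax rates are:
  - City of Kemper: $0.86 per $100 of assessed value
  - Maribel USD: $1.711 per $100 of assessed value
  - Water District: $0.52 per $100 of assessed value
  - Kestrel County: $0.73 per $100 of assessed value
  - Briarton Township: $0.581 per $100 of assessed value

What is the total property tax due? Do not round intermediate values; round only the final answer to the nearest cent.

Assessed value = $1,004,793 × 0.35 = $351,677.55
Taxable value = $351,677.55 − $30,000 = $321,677.55
City of Kemper: $321,677.55 × 0.0086 = $2,766.42693
Maribel USD: $321,677.55 × 0.01711 = $5,503.9028805
Water District: $321,677.55 × 0.0052 = $1,672.72326
Kestrel County: $321,677.55 × 0.0073 = $2,348.246115
Briarton Township: $321,677.55 × 0.00581 = $1,868.9465655
Total = $2,766.42693 + $5,503.9028805 + $1,672.72326 + $2,348.246115 + $1,868.9465655 = $14,160.245751

$14,160.25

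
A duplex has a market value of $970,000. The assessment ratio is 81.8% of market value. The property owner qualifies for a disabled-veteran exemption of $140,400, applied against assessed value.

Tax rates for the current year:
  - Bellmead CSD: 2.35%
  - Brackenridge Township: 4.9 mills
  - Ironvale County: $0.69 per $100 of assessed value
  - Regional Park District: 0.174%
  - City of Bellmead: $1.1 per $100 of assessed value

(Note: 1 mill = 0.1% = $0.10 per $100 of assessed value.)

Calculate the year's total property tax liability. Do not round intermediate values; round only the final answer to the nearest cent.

$31,373.00

Assessed value = $970,000 × 0.818 = $793,460
Taxable value = $793,460 − $140,400 = $653,060
Bellmead CSD: $653,060 × 0.0235 = $15,346.91
Brackenridge Township: $653,060 × 0.0049 = $3,199.994
Ironvale County: $653,060 × 0.0069 = $4,506.114
Regional Park District: $653,060 × 0.00174 = $1,136.3244
City of Bellmead: $653,060 × 0.011 = $7,183.66
Total = $31,373.0024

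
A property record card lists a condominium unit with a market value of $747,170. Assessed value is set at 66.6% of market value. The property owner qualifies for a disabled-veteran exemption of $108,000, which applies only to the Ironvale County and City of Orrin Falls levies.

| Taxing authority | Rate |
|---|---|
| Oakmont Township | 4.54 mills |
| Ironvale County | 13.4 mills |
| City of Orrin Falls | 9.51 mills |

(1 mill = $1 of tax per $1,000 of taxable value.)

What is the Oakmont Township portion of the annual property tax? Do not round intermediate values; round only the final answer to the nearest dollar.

$2,259

Assessed value = $747,170 × 0.666 = $497,615.22
Oakmont Township taxable value = $497,615.22 (exemption does not apply)
Oakmont Township levy = $497,615.22 × 0.00454 = $2,259.1730988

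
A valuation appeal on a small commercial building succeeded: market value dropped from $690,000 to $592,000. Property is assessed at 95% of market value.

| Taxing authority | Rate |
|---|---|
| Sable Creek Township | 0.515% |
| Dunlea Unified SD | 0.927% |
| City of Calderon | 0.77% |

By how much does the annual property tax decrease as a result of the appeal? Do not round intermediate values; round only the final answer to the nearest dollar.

$2,059

Old assessed value = $690,000 × 0.95 = $655,500
New assessed value = $592,000 × 0.95 = $562,400
Combined rate = 0.00515 + 0.00927 + 0.0077 = 0.02212
Old tax = $655,500 × 0.02212 = $14,499.66
New tax = $562,400 × 0.02212 = $12,440.288
Reduction = $14,499.66 − $12,440.288 = $2,059.372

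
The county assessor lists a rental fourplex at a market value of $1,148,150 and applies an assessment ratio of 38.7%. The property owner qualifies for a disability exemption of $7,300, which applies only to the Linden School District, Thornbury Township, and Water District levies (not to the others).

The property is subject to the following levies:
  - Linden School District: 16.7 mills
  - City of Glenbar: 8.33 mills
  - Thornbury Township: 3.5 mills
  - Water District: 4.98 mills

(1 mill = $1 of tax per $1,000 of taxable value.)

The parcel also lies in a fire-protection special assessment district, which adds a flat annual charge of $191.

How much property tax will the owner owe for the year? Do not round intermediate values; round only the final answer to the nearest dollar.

$14,897

Assessed value = $1,148,150 × 0.387 = $444,334.05
Linden School District: ($444,334.05 − $7,300) × 0.0167 = $437,034.05 × 0.0167 = $7,298.468635
City of Glenbar: $444,334.05 × 0.00833 = $3,701.3026365
Thornbury Township: ($444,334.05 − $7,300) × 0.0035 = $437,034.05 × 0.0035 = $1,529.619175
Water District: ($444,334.05 − $7,300) × 0.00498 = $437,034.05 × 0.00498 = $2,176.429569
Levies subtotal = $14,705.8200155
Total = $14,705.8200155 + $191 = $14,896.8200155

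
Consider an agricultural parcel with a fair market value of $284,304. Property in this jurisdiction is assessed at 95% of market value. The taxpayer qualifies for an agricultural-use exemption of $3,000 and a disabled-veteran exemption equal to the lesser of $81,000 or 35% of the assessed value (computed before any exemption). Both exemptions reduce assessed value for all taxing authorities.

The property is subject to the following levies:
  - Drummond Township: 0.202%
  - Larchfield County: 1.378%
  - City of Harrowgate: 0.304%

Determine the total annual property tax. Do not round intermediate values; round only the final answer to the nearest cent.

Assessed value = $284,304 × 0.95 = $270,088.8
Disabled-veteran exemption = min($81,000, 35% × $270,088.8) = min($81,000, $94,531.08) = $81,000 (dollar cap binds)
Taxable value = $270,088.8 − $3,000 − $81,000 = $186,088.8
Drummond Township: $186,088.8 × 0.00202 = $375.899376
Larchfield County: $186,088.8 × 0.01378 = $2,564.303664
City of Harrowgate: $186,088.8 × 0.00304 = $565.709952
Total = $3,505.912992

$3,505.91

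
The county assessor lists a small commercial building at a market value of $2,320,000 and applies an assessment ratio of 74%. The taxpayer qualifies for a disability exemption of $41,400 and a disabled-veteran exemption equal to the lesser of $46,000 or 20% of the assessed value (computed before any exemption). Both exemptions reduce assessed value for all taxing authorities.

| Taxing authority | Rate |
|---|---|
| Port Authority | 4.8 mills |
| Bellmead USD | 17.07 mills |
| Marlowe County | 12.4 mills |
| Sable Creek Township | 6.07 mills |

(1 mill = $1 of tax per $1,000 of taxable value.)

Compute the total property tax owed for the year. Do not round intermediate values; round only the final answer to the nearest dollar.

$65,730

Assessed value = $2,320,000 × 0.74 = $1,716,800
Disabled-veteran exemption = min($46,000, 20% × $1,716,800) = min($46,000, $343,360) = $46,000 (dollar cap binds)
Taxable value = $1,716,800 − $41,400 − $46,000 = $1,629,400
Port Authority: $1,629,400 × 0.0048 = $7,821.12
Bellmead USD: $1,629,400 × 0.01707 = $27,813.858
Marlowe County: $1,629,400 × 0.0124 = $20,204.56
Sable Creek Township: $1,629,400 × 0.00607 = $9,890.458
Total = $65,729.996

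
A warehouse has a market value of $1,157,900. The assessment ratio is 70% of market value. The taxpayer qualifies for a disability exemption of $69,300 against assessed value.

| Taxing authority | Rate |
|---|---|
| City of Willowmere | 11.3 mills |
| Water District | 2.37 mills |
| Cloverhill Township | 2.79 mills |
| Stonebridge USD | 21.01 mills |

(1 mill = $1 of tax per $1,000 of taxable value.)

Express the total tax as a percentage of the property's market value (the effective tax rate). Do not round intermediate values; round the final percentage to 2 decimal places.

Assessed value = $1,157,900 × 0.7 = $810,530
Taxable value = $810,530 − $69,300 = $741,230
City of Willowmere: $741,230 × 0.0113 = $8,375.899
Water District: $741,230 × 0.00237 = $1,756.7151
Cloverhill Township: $741,230 × 0.00279 = $2,068.0317
Stonebridge USD: $741,230 × 0.02101 = $15,573.2423
Total tax = $27,773.8881
Effective rate = $27,773.8881 ÷ $1,157,900 = 2.40% of market value

2.40%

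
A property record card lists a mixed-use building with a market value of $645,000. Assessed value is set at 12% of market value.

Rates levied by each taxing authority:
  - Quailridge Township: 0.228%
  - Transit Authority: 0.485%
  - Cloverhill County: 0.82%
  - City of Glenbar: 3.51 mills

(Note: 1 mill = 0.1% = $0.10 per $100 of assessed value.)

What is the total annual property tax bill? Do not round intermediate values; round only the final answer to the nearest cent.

Assessed value = $645,000 × 0.12 = $77,400
Quailridge Township: $77,400 × 0.00228 = $176.472
Transit Authority: $77,400 × 0.00485 = $375.39
Cloverhill County: $77,400 × 0.0082 = $634.68
City of Glenbar: $77,400 × 0.00351 = $271.674
Total = $1,458.216

$1,458.22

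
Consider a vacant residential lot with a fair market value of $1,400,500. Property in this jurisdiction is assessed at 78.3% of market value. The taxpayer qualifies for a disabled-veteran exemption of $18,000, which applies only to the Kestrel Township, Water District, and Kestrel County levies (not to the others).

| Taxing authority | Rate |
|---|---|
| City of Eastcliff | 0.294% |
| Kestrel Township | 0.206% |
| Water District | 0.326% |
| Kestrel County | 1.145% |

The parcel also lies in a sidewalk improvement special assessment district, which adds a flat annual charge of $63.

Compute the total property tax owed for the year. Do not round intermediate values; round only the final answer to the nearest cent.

$21,374.96

Assessed value = $1,400,500 × 0.783 = $1,096,591.5
City of Eastcliff: $1,096,591.5 × 0.00294 = $3,223.97901
Kestrel Township: ($1,096,591.5 − $18,000) × 0.00206 = $1,078,591.5 × 0.00206 = $2,221.89849
Water District: ($1,096,591.5 − $18,000) × 0.00326 = $1,078,591.5 × 0.00326 = $3,516.20829
Kestrel County: ($1,096,591.5 − $18,000) × 0.01145 = $1,078,591.5 × 0.01145 = $12,349.872675
Levies subtotal = $21,311.958465
Total = $21,311.958465 + $63 = $21,374.958465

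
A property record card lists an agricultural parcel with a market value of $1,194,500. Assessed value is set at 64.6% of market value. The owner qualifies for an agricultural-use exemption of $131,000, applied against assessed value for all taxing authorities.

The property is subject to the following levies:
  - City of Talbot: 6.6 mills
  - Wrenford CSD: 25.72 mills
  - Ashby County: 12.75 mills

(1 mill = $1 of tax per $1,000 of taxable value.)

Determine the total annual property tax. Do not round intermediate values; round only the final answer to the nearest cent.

$28,873.96

Assessed value = $1,194,500 × 0.646 = $771,647
Taxable value = $771,647 − $131,000 = $640,647
City of Talbot: $640,647 × 0.0066 = $4,228.2702
Wrenford CSD: $640,647 × 0.02572 = $16,477.44084
Ashby County: $640,647 × 0.01275 = $8,168.24925
Total = $4,228.2702 + $16,477.44084 + $8,168.24925 = $28,873.96029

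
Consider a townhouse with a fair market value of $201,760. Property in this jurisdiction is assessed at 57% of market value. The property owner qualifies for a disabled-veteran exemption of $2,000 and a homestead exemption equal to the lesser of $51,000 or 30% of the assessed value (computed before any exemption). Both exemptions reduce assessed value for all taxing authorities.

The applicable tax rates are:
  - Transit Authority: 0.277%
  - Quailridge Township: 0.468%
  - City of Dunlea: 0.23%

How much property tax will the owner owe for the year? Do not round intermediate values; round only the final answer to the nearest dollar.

Assessed value = $201,760 × 0.57 = $115,003.2
Homestead exemption = min($51,000, 30% × $115,003.2) = min($51,000, $34,500.96) = $34,500.96 (percentage binds)
Taxable value = $115,003.2 − $2,000 − $34,500.96 = $78,502.24
Transit Authority: $78,502.24 × 0.00277 = $217.4512048
Quailridge Township: $78,502.24 × 0.00468 = $367.3904832
City of Dunlea: $78,502.24 × 0.0023 = $180.555152
Total = $765.39684

$765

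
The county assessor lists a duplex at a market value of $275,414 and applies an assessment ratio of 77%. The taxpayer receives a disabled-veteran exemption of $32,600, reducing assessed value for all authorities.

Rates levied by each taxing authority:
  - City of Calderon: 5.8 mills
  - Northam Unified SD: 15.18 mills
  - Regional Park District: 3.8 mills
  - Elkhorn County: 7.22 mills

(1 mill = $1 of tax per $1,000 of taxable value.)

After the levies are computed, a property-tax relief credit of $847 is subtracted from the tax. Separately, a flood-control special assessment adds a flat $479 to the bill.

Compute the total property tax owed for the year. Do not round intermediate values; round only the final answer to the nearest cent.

$5,375.00

Assessed value = $275,414 × 0.77 = $212,068.78
Taxable value = $212,068.78 − $32,600 = $179,468.78
City of Calderon: $179,468.78 × 0.0058 = $1,040.918924
Northam Unified SD: $179,468.78 × 0.01518 = $2,724.3360804
Regional Park District: $179,468.78 × 0.0038 = $681.981364
Elkhorn County: $179,468.78 × 0.00722 = $1,295.7645916
Levies subtotal = $5,743.00096
After credit = $5,743.00096 − $847 = $4,896.00096
Total = $4,896.00096 + $479 = $5,375.00096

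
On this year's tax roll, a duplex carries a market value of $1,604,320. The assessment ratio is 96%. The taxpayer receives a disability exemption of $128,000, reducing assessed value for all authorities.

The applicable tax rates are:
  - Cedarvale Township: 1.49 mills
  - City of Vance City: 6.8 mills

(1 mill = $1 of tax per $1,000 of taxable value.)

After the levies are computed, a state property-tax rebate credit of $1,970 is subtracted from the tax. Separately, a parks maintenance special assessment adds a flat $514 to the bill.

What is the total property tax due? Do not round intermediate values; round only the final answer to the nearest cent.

Assessed value = $1,604,320 × 0.96 = $1,540,147.2
Taxable value = $1,540,147.2 − $128,000 = $1,412,147.2
Cedarvale Township: $1,412,147.2 × 0.00149 = $2,104.099328
City of Vance City: $1,412,147.2 × 0.0068 = $9,602.60096
Levies subtotal = $11,706.700288
After credit = $11,706.700288 − $1,970 = $9,736.700288
Total = $9,736.700288 + $514 = $10,250.700288

$10,250.70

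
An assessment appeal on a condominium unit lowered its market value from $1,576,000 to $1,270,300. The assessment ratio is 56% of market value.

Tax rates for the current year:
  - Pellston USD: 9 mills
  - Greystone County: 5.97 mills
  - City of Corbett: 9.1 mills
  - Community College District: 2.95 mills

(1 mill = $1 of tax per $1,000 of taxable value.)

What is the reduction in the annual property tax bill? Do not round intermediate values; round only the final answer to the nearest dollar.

Old assessed value = $1,576,000 × 0.56 = $882,560
New assessed value = $1,270,300 × 0.56 = $711,368
Combined rate = 0.009 + 0.00597 + 0.0091 + 0.00295 = 0.02702
Old tax = $882,560 × 0.02702 = $23,846.7712
New tax = $711,368 × 0.02702 = $19,221.16336
Reduction = $23,846.7712 − $19,221.16336 = $4,625.60784

$4,626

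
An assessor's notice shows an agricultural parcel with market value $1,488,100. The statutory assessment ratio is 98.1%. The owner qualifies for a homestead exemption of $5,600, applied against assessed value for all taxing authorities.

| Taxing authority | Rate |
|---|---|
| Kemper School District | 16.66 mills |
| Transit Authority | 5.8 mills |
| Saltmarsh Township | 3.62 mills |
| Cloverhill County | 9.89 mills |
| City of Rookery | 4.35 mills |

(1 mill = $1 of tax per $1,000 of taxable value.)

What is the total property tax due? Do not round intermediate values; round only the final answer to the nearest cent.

$58,634.40

Assessed value = $1,488,100 × 0.981 = $1,459,826.1
Taxable value = $1,459,826.1 − $5,600 = $1,454,226.1
Kemper School District: $1,454,226.1 × 0.01666 = $24,227.406826
Transit Authority: $1,454,226.1 × 0.0058 = $8,434.51138
Saltmarsh Township: $1,454,226.1 × 0.00362 = $5,264.298482
Cloverhill County: $1,454,226.1 × 0.00989 = $14,382.296129
City of Rookery: $1,454,226.1 × 0.00435 = $6,325.883535
Total = $24,227.406826 + $8,434.51138 + $5,264.298482 + $14,382.296129 + $6,325.883535 = $58,634.396352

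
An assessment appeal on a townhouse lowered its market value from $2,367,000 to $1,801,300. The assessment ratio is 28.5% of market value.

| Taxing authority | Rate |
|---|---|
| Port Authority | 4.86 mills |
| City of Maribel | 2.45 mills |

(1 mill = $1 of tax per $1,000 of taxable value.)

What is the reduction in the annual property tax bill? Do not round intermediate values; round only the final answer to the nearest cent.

$1,178.55

Old assessed value = $2,367,000 × 0.285 = $674,595
New assessed value = $1,801,300 × 0.285 = $513,370.5
Combined rate = 0.00486 + 0.00245 = 0.00731
Old tax = $674,595 × 0.00731 = $4,931.28945
New tax = $513,370.5 × 0.00731 = $3,752.738355
Reduction = $4,931.28945 − $3,752.738355 = $1,178.551095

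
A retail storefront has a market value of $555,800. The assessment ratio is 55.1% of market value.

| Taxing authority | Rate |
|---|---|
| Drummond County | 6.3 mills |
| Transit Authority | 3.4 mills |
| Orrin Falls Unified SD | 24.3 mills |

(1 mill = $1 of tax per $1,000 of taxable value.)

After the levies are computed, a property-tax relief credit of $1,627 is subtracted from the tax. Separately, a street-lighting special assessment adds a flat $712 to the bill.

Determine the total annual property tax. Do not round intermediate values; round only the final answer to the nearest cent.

$9,497.36

Assessed value = $555,800 × 0.551 = $306,245.8
Drummond County: $306,245.8 × 0.0063 = $1,929.34854
Transit Authority: $306,245.8 × 0.0034 = $1,041.23572
Orrin Falls Unified SD: $306,245.8 × 0.0243 = $7,441.77294
Levies subtotal = $10,412.3572
After credit = $10,412.3572 − $1,627 = $8,785.3572
Total = $8,785.3572 + $712 = $9,497.3572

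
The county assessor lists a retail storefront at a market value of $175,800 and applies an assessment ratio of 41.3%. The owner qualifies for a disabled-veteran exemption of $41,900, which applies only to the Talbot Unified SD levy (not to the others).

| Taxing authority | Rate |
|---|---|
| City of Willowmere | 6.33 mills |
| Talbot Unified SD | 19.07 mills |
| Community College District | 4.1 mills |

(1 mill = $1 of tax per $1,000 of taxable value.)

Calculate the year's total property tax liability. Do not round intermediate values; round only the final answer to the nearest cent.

Assessed value = $175,800 × 0.413 = $72,605.4
City of Willowmere: $72,605.4 × 0.00633 = $459.592182
Talbot Unified SD: ($72,605.4 − $41,900) × 0.01907 = $30,705.4 × 0.01907 = $585.551978
Community College District: $72,605.4 × 0.0041 = $297.68214
Total = $1,342.8263

$1,342.83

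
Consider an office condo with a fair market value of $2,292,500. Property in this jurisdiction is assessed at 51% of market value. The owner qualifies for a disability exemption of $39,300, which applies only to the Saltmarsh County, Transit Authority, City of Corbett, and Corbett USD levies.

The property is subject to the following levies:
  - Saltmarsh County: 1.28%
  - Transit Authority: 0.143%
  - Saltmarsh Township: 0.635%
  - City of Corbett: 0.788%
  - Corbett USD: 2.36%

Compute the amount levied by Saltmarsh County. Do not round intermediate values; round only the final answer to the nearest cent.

Assessed value = $2,292,500 × 0.51 = $1,169,175
Saltmarsh County taxable value = $1,169,175 − $39,300 = $1,129,875
Saltmarsh County levy = $1,129,875 × 0.0128 = $14,462.4

$14,462.40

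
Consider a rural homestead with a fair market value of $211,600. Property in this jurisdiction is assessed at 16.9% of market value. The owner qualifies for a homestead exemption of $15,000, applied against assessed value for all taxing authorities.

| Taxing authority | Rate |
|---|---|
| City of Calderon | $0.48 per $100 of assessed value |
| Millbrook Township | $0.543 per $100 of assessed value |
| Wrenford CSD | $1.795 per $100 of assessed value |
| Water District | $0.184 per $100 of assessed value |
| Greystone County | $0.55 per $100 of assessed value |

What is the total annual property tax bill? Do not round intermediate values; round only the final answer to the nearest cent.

Assessed value = $211,600 × 0.169 = $35,760.4
Taxable value = $35,760.4 − $15,000 = $20,760.4
City of Calderon: $20,760.4 × 0.0048 = $99.64992
Millbrook Township: $20,760.4 × 0.00543 = $112.728972
Wrenford CSD: $20,760.4 × 0.01795 = $372.64918
Water District: $20,760.4 × 0.00184 = $38.199136
Greystone County: $20,760.4 × 0.0055 = $114.1822
Total = $99.64992 + $112.728972 + $372.64918 + $38.199136 + $114.1822 = $737.409408

$737.41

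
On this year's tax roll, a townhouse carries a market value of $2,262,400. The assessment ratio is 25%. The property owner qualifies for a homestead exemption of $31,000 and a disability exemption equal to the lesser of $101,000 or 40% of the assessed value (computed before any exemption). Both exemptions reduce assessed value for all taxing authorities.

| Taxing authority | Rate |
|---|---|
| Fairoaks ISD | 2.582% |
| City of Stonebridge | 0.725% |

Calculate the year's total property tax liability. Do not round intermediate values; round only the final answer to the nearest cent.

Assessed value = $2,262,400 × 0.25 = $565,600
Disability exemption = min($101,000, 40% × $565,600) = min($101,000, $226,240) = $101,000 (dollar cap binds)
Taxable value = $565,600 − $31,000 − $101,000 = $433,600
Fairoaks ISD: $433,600 × 0.02582 = $11,195.552
City of Stonebridge: $433,600 × 0.00725 = $3,143.6
Total = $14,339.152

$14,339.15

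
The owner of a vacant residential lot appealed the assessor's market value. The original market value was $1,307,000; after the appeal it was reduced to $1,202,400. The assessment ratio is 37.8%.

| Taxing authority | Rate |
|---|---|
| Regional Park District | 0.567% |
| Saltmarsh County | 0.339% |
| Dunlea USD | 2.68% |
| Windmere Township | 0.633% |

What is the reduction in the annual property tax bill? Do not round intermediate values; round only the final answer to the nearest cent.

Old assessed value = $1,307,000 × 0.378 = $494,046
New assessed value = $1,202,400 × 0.378 = $454,507.2
Combined rate = 0.00567 + 0.00339 + 0.0268 + 0.00633 = 0.04219
Old tax = $494,046 × 0.04219 = $20,843.80074
New tax = $454,507.2 × 0.04219 = $19,175.658768
Reduction = $20,843.80074 − $19,175.658768 = $1,668.141972

$1,668.14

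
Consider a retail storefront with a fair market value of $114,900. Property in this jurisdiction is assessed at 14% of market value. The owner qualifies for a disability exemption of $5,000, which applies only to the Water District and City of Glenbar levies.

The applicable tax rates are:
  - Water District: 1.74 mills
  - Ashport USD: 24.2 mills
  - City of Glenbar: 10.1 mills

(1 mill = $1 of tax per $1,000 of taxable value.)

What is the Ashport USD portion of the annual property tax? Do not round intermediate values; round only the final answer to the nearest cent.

$389.28

Assessed value = $114,900 × 0.14 = $16,086
Ashport USD taxable value = $16,086 (exemption does not apply)
Ashport USD levy = $16,086 × 0.0242 = $389.2812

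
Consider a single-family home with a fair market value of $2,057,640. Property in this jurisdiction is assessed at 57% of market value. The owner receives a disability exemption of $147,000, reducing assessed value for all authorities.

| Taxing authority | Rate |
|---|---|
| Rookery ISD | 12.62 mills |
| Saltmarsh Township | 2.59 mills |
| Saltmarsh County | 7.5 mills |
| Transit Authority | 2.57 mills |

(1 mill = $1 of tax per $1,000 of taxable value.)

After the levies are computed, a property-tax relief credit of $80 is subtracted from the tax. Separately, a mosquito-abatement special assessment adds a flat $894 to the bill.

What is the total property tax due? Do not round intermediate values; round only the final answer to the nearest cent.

$26,747.61

Assessed value = $2,057,640 × 0.57 = $1,172,854.8
Taxable value = $1,172,854.8 − $147,000 = $1,025,854.8
Rookery ISD: $1,025,854.8 × 0.01262 = $12,946.287576
Saltmarsh Township: $1,025,854.8 × 0.00259 = $2,656.963932
Saltmarsh County: $1,025,854.8 × 0.0075 = $7,693.911
Transit Authority: $1,025,854.8 × 0.00257 = $2,636.446836
Levies subtotal = $25,933.609344
After credit = $25,933.609344 − $80 = $25,853.609344
Total = $25,853.609344 + $894 = $26,747.609344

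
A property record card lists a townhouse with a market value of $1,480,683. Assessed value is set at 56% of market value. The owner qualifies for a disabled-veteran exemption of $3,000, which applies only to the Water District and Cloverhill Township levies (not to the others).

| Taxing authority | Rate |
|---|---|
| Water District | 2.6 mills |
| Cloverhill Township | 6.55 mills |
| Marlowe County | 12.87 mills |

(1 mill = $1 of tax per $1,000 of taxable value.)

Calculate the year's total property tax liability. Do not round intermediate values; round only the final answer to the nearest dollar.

$18,231

Assessed value = $1,480,683 × 0.56 = $829,182.48
Water District: ($829,182.48 − $3,000) × 0.0026 = $826,182.48 × 0.0026 = $2,148.074448
Cloverhill Township: ($829,182.48 − $3,000) × 0.00655 = $826,182.48 × 0.00655 = $5,411.495244
Marlowe County: $829,182.48 × 0.01287 = $10,671.5785176
Total = $18,231.1482096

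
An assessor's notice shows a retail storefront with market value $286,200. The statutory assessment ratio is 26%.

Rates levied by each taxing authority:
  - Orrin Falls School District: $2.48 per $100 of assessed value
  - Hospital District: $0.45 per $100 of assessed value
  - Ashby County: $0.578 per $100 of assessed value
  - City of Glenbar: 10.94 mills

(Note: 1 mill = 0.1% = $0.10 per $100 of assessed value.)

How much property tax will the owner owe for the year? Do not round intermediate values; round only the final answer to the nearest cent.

$3,424.44

Assessed value = $286,200 × 0.26 = $74,412
Orrin Falls School District: $74,412 × 0.0248 = $1,845.4176
Hospital District: $74,412 × 0.0045 = $334.854
Ashby County: $74,412 × 0.00578 = $430.10136
City of Glenbar: $74,412 × 0.01094 = $814.06728
Total = $3,424.44024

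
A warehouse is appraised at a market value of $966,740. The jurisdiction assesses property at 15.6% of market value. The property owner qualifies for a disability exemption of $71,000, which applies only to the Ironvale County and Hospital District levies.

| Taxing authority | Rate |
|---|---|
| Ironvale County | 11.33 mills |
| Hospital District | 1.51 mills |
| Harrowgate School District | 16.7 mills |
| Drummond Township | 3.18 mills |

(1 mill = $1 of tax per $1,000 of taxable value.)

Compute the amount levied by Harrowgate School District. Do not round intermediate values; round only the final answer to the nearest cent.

Assessed value = $966,740 × 0.156 = $150,811.44
Harrowgate School District taxable value = $150,811.44 (exemption does not apply)
Harrowgate School District levy = $150,811.44 × 0.0167 = $2,518.551048

$2,518.55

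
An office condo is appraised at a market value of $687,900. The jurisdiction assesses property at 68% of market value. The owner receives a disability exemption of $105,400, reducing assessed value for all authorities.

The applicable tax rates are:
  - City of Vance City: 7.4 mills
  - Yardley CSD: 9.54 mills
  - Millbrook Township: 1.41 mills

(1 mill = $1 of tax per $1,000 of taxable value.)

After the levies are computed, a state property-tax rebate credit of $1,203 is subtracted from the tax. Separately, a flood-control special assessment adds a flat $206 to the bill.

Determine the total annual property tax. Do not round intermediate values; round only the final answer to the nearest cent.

$5,652.53

Assessed value = $687,900 × 0.68 = $467,772
Taxable value = $467,772 − $105,400 = $362,372
City of Vance City: $362,372 × 0.0074 = $2,681.5528
Yardley CSD: $362,372 × 0.00954 = $3,457.02888
Millbrook Township: $362,372 × 0.00141 = $510.94452
Levies subtotal = $6,649.5262
After credit = $6,649.5262 − $1,203 = $5,446.5262
Total = $5,446.5262 + $206 = $5,652.5262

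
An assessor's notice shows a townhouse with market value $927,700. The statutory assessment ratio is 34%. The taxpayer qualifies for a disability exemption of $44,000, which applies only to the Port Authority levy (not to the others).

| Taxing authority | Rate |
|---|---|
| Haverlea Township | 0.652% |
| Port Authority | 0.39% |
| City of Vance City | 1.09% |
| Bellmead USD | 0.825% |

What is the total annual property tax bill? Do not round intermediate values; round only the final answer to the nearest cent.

Assessed value = $927,700 × 0.34 = $315,418
Haverlea Township: $315,418 × 0.00652 = $2,056.52536
Port Authority: ($315,418 − $44,000) × 0.0039 = $271,418 × 0.0039 = $1,058.5302
City of Vance City: $315,418 × 0.0109 = $3,438.0562
Bellmead USD: $315,418 × 0.00825 = $2,602.1985
Total = $9,155.31026

$9,155.31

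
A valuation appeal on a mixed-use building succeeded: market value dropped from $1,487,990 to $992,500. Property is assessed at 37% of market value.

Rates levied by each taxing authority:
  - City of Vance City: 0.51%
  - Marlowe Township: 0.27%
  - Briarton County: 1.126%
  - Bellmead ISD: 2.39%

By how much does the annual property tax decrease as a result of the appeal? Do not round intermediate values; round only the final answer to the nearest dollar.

$7,876

Old assessed value = $1,487,990 × 0.37 = $550,556.3
New assessed value = $992,500 × 0.37 = $367,225
Combined rate = 0.0051 + 0.0027 + 0.01126 + 0.0239 = 0.04296
Old tax = $550,556.3 × 0.04296 = $23,651.898648
New tax = $367,225 × 0.04296 = $15,775.986
Reduction = $23,651.898648 − $15,775.986 = $7,875.912648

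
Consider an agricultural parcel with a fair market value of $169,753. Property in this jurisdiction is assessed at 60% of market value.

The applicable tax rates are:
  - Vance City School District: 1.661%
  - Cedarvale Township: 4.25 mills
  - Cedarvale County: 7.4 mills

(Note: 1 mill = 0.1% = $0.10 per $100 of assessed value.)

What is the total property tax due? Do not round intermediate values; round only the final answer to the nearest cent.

$2,878.33

Assessed value = $169,753 × 0.6 = $101,851.8
Vance City School District: $101,851.8 × 0.01661 = $1,691.758398
Cedarvale Township: $101,851.8 × 0.00425 = $432.87015
Cedarvale County: $101,851.8 × 0.0074 = $753.70332
Total = $2,878.331868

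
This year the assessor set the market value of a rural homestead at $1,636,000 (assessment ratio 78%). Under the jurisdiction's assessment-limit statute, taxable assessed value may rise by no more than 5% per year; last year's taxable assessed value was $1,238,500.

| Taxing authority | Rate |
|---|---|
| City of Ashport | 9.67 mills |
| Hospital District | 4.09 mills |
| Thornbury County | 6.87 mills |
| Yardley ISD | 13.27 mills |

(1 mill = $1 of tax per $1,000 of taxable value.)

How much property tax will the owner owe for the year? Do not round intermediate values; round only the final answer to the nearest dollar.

$43,259

Uncapped assessed value = $1,636,000 × 0.78 = $1,276,080
Cap limit = $1,238,500 × 1.05 = $1,300,425
Taxable assessed value = min($1,276,080, $1,300,425) = $1,276,080 (cap does not bind)
City of Ashport: $1,276,080 × 0.00967 = $12,339.6936
Hospital District: $1,276,080 × 0.00409 = $5,219.1672
Thornbury County: $1,276,080 × 0.00687 = $8,766.6696
Yardley ISD: $1,276,080 × 0.01327 = $16,933.5816
Total = $43,259.112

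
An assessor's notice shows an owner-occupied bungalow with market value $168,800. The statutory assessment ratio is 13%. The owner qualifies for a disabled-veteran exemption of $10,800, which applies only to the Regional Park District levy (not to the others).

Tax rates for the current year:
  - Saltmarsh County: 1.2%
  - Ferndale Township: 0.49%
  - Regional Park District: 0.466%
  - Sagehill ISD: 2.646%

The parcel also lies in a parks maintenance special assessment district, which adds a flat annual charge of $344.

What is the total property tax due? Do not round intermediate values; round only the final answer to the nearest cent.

Assessed value = $168,800 × 0.13 = $21,944
Saltmarsh County: $21,944 × 0.012 = $263.328
Ferndale Township: $21,944 × 0.0049 = $107.5256
Regional Park District: ($21,944 − $10,800) × 0.00466 = $11,144 × 0.00466 = $51.93104
Sagehill ISD: $21,944 × 0.02646 = $580.63824
Levies subtotal = $1,003.42288
Total = $1,003.42288 + $344 = $1,347.42288

$1,347.42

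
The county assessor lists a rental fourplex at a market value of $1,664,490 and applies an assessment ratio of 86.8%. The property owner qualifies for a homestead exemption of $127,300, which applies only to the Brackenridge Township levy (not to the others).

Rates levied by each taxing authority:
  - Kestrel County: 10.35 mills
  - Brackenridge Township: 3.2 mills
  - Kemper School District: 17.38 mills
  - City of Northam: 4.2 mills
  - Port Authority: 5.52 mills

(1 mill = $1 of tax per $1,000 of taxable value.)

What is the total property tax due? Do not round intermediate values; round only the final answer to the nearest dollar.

Assessed value = $1,664,490 × 0.868 = $1,444,777.32
Kestrel County: $1,444,777.32 × 0.01035 = $14,953.445262
Brackenridge Township: ($1,444,777.32 − $127,300) × 0.0032 = $1,317,477.32 × 0.0032 = $4,215.927424
Kemper School District: $1,444,777.32 × 0.01738 = $25,110.2298216
City of Northam: $1,444,777.32 × 0.0042 = $6,068.064744
Port Authority: $1,444,777.32 × 0.00552 = $7,975.1708064
Total = $58,322.838058

$58,323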